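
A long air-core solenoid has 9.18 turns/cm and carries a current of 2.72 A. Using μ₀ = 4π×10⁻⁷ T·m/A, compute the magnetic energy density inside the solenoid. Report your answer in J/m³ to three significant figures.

B = μ₀nI = (4π×10⁻⁷)(918)(2.72) = 3.138×10^-3 T.
u = B²/(2μ₀) = (3.138×10^-3)²/(2×4π×10⁻⁷) = 3.917 J/m³.

u ≈ 3.92 J/m³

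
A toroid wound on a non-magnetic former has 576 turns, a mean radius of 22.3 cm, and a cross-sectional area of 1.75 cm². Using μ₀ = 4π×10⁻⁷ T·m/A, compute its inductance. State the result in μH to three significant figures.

L ≈ 52.1 μH

For a thin toroid, L = μ₀N²A/(2πR).
L = (4π×10⁻⁷)(576)²(1.750×10^-4) / (2π×0.223 m) = 5.207×10^-5 H.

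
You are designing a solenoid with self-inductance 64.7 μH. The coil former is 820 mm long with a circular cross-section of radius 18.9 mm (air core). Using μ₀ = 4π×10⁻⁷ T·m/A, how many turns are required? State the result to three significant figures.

A = πr² = π(1.890×10^-2 m)² = 1.122×10^-3 m².
From L = μ₀N²A/ℓ, N = √(Lℓ / (μ₀A)).
N = √[(6.470×10^-5)(0.82) / ((4π×10⁻⁷)×1.122×10^-3)] = √(3.762×10^4) ≈ 194.0.

N ≈ 194 turns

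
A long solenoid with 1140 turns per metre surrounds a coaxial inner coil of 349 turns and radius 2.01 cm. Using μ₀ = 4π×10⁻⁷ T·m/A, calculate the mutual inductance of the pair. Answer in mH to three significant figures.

The outer solenoid produces a uniform field B₁ = μ₀n₁I₁ across the inner coil,
so the flux linkage is N₂Φ = N₂B₁A₂ = μ₀n₁N₂A₂·I₁, giving M = μ₀n₁N₂A₂.
A₂ = πr² = π(2.010×10^-2 m)² = 1.269×10^-3 m².
M = (4π×10⁻⁷)(1140)(349)(1.269×10^-3) = 6.346×10^-4 H.

M ≈ 0.635 mH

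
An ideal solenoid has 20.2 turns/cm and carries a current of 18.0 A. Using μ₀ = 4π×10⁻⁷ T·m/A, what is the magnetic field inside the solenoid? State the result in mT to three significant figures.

B ≈ 45.7 mT

Inside a long solenoid, B = μ₀nI.
B = (4π×10⁻⁷)(2.020×10^3 m⁻¹)(18.0 A) = 4.569×10^-2 T.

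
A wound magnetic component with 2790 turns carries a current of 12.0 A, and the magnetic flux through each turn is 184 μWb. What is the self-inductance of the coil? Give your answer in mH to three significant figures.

L ≈ 42.8 mH

Self-inductance is defined by L = NΦ_B/I (flux linkage over current).
L = (2790)(1.840×10^-4 Wb)/(12.0 A) = 4.278×10^-2 H.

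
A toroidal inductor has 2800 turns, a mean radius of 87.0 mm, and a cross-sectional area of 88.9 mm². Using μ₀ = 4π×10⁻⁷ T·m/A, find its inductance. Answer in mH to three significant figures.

L ≈ 1.60 mH

For a thin toroid, L = μ₀N²A/(2πR).
L = (4π×10⁻⁷)(2800)²(8.890×10^-5) / (2π×8.700×10^-2 m) = 1.602×10^-3 H.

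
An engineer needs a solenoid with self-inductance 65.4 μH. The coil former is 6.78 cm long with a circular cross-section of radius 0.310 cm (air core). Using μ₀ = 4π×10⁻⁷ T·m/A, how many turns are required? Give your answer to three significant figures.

A = πr² = π(3.100×10^-3 m)² = 3.019×10^-5 m².
From L = μ₀N²A/ℓ, N = √(Lℓ / (μ₀A)).
N = √[(6.540×10^-5)(6.780×10^-2) / ((4π×10⁻⁷)×3.019×10^-5)] = √(1.169×10^5) ≈ 341.9.

N ≈ 342 turns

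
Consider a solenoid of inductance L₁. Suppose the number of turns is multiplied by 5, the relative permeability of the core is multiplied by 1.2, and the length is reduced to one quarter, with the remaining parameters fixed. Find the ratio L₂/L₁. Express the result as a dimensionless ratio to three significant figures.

For a solenoid, L ∝ μᵣN²A/ℓ.
L₂/L₁ = (5)^2 × (1.2) × (0.25)^-1 = 120.

L₂/L₁ = 120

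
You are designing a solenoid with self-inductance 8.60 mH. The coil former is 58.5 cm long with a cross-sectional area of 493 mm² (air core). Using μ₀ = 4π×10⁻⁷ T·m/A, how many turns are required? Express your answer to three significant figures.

N ≈ 2850 turns

A = 493 mm² = 4.930×10^-4 m².
From L = μ₀N²A/ℓ, N = √(Lℓ / (μ₀A)).
N = √[(8.600×10^-3)(0.585) / ((4π×10⁻⁷)×4.930×10^-4)] = √(8.121×10^6) ≈ 2849.7.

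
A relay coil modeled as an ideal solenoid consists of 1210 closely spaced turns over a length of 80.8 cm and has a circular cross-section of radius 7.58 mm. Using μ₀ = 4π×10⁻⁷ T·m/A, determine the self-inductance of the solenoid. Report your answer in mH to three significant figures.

L ≈ 0.411 mH

A = πr² = π(7.580×10^-3 m)² = 1.805×10^-4 m².
For a long solenoid, L = μ₀N²A/ℓ.
L = (4π×10⁻⁷)(1210)²(1.805×10^-4)/(0.808 m) = 4.110×10^-4 H.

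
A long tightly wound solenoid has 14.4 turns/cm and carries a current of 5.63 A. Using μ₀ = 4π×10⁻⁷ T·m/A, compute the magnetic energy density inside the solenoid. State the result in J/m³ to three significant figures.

u ≈ 41.3 J/m³

B = μ₀nI = (4π×10⁻⁷)(1.440×10^3)(5.63) = 1.019×10^-2 T.
u = B²/(2μ₀) = (1.019×10^-2)²/(2×4π×10⁻⁷) = 41.3 J/m³.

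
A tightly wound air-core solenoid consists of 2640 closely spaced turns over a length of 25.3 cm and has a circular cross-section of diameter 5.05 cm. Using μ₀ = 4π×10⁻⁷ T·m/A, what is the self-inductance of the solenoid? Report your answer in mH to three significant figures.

L ≈ 69.3 mH

A = π(d/2)² = π(2.525×10^-2 m)² = 2.003×10^-3 m².
For a long solenoid, L = μ₀N²A/ℓ.
L = (4π×10⁻⁷)(2640)²(2.003×10^-3)/(0.253 m) = 6.934×10^-2 H.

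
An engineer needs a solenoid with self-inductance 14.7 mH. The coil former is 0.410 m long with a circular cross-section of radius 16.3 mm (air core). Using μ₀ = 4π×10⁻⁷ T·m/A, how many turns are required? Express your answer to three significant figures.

A = πr² = π(1.630×10^-2 m)² = 8.347×10^-4 m².
From L = μ₀N²A/ℓ, N = √(Lℓ / (μ₀A)).
N = √[(1.470×10^-2)(0.41) / ((4π×10⁻⁷)×8.347×10^-4)] = √(5.746×10^6) ≈ 2397.1.

N ≈ 2400 turns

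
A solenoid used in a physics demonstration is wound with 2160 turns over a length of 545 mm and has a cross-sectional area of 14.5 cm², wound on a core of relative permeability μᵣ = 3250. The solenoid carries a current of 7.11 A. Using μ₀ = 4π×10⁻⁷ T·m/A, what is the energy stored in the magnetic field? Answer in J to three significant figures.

U ≈ 1280 J

A = 14.5 cm² = 1.450×10^-3 m².
L = μ₀μᵣN²A/ℓ = (4π×10⁻⁷)(3250)(2160)²(1.450×10^-3)/(0.545) = 50.7 H.
U = ½LI² = ½(50.7)(7.11)² = 1.281×10^3 J.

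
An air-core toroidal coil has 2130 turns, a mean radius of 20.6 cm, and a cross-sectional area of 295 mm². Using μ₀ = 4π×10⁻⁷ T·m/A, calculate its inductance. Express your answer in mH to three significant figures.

L ≈ 1.30 mH

For a thin toroid, L = μ₀N²A/(2πR).
L = (4π×10⁻⁷)(2130)²(2.950×10^-4) / (2π×0.206 m) = 1.299×10^-3 H.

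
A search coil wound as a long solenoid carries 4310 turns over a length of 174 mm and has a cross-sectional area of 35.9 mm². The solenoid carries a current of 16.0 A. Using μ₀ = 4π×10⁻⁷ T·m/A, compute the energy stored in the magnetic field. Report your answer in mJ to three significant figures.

U ≈ 616 mJ

A = 35.9 mm² = 3.590×10^-5 m².
L = μ₀N²A/ℓ = (4π×10⁻⁷)(4310)²(3.590×10^-5)/(0.174) = 4.816×10^-3 H.
U = ½LI² = ½(4.816×10^-3)(16.0)² = 0.61648 J.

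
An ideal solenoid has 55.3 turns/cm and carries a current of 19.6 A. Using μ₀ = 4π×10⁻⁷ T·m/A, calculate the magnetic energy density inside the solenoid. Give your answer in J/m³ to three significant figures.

u ≈ 7380 J/m³

B = μ₀nI = (4π×10⁻⁷)(5.530×10^3)(19.6) = 0.1362 T.
u = B²/(2μ₀) = (0.1362)²/(2×4π×10⁻⁷) = 7.381×10^3 J/m³.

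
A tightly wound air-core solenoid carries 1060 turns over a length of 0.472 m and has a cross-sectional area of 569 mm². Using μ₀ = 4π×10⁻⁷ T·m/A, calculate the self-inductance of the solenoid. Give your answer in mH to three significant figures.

A = 569 mm² = 5.690×10^-4 m².
For a long solenoid, L = μ₀N²A/ℓ.
L = (4π×10⁻⁷)(1060)²(5.690×10^-4)/(0.472 m) = 1.702×10^-3 H.

L ≈ 1.70 mH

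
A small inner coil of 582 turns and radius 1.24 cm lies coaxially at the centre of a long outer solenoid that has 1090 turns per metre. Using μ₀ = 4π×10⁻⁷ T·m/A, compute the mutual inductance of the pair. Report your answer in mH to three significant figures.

M ≈ 0.385 mH

The outer solenoid produces a uniform field B₁ = μ₀n₁I₁ across the inner coil,
so the flux linkage is N₂Φ = N₂B₁A₂ = μ₀n₁N₂A₂·I₁, giving M = μ₀n₁N₂A₂.
A₂ = πr² = π(1.240×10^-2 m)² = 4.831×10^-4 m².
M = (4π×10⁻⁷)(1090)(582)(4.831×10^-4) = 3.851×10^-4 H.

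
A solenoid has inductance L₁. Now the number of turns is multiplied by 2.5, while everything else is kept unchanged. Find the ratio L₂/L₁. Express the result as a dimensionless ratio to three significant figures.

L₂/L₁ = 6.25

For a solenoid, L ∝ μᵣN²A/ℓ.
L₂/L₁ = (2.5)^2 = 6.25.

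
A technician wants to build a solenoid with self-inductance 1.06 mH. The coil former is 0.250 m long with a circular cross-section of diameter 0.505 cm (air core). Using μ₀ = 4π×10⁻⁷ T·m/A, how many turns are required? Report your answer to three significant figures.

A = π(d/2)² = π(2.525×10^-3 m)² = 2.003×10^-5 m².
From L = μ₀N²A/ℓ, N = √(Lℓ / (μ₀A)).
N = √[(1.060×10^-3)(0.25) / ((4π×10⁻⁷)×2.003×10^-5)] = √(1.053×10^7) ≈ 3244.8.

N ≈ 3240 turns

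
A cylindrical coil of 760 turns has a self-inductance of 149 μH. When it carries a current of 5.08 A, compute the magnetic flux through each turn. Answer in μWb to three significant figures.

Φ_B ≈ 0.996 μWb

From L = NΦ_B/I, the flux per turn is Φ_B = LI/N.
Φ_B = (1.490×10^-4 H)(5.08 A)/760 = 9.959×10^-7 Wb.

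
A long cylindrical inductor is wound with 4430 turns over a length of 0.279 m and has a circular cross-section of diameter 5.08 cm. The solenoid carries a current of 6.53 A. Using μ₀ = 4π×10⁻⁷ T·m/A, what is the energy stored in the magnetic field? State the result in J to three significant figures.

U ≈ 3.82 J

A = π(d/2)² = π(2.540×10^-2 m)² = 2.027×10^-3 m².
L = μ₀N²A/ℓ = (4π×10⁻⁷)(4430)²(2.027×10^-3)/(0.279) = 0.1792 H.
U = ½LI² = ½(0.1792)(6.53)² = 3.82 J.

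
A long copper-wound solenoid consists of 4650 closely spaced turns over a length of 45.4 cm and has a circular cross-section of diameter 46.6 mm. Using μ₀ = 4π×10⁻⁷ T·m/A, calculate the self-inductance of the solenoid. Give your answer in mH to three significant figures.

A = π(d/2)² = π(2.330×10^-2 m)² = 1.706×10^-3 m².
For a long solenoid, L = μ₀N²A/ℓ.
L = (4π×10⁻⁷)(4650)²(1.706×10^-3)/(0.454 m) = 0.1021 H.

L ≈ 102 mH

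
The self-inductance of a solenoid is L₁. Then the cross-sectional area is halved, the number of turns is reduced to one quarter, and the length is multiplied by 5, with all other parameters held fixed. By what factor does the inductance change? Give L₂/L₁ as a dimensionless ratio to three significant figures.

L₂/L₁ = 0.00625

For a solenoid, L ∝ μᵣN²A/ℓ.
L₂/L₁ = (0.5) × (0.25)^2 × (5)^-1 = 0.00625.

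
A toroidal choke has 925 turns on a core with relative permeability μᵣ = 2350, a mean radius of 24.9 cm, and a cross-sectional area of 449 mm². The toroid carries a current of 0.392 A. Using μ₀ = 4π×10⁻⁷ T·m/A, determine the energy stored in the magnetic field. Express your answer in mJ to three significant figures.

L = μ₀μᵣN²A/(2πR) = (4π×10⁻⁷)(2350)(925)²(4.490×10^-4)/(2π×0.249) = 0.7252 H.
U = ½LI² = ½(0.7252)(0.392)² = 5.571×10^-2 J.

U ≈ 55.7 mJ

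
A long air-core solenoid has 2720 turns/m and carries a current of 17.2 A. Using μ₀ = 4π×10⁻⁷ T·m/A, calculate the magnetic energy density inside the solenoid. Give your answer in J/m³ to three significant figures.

u ≈ 1380 J/m³

B = μ₀nI = (4π×10⁻⁷)(2.720×10^3)(17.2) = 5.879×10^-2 T.
u = B²/(2μ₀) = (5.879×10^-2)²/(2×4π×10⁻⁷) = 1.375×10^3 J/m³.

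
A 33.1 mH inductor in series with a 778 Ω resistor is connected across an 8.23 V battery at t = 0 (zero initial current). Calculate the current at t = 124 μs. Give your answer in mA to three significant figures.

τ = L/R = 3.310×10^-2/778 = 4.254×10^-5 s; final current I_∞ = ε/R = 8.23/778 = 1.058×10^-2 A.
I(t) = I_∞(1 − e^(−t/τ)) with t/τ = 2.915.
I = (1.058×10^-2)(1 − e^(−2.915)) = 1.000×10^-2 A.

I ≈ 10.0 mA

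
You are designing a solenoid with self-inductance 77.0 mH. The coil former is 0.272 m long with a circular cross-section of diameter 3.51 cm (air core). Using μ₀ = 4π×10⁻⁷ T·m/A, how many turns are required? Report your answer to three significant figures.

A = π(d/2)² = π(1.755×10^-2 m)² = 9.676×10^-4 m².
From L = μ₀N²A/ℓ, N = √(Lℓ / (μ₀A)).
N = √[(7.700×10^-2)(0.272) / ((4π×10⁻⁷)×9.676×10^-4)] = √(1.722×10^7) ≈ 4150.2.

N ≈ 4150 turns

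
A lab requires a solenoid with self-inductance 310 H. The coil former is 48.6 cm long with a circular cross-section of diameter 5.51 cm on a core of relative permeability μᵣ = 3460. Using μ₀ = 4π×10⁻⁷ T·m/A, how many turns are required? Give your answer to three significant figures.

N ≈ 3810 turns

A = π(d/2)² = π(2.755×10^-2 m)² = 2.384×10^-3 m².
From L = μ₀μᵣN²A/ℓ, N = √(Lℓ / (μ₀μᵣA)).
N = √[(310)(0.486) / ((4π×10⁻⁷)(3460)×2.384×10^-3)] = √(1.453×10^7) ≈ 3812.1.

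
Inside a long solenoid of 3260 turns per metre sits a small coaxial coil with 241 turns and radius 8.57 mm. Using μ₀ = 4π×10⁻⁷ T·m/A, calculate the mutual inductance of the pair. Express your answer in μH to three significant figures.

M ≈ 228 μH

The outer solenoid produces a uniform field B₁ = μ₀n₁I₁ across the inner coil,
so the flux linkage is N₂Φ = N₂B₁A₂ = μ₀n₁N₂A₂·I₁, giving M = μ₀n₁N₂A₂.
A₂ = πr² = π(8.570×10^-3 m)² = 2.307×10^-4 m².
M = (4π×10⁻⁷)(3260)(241)(2.307×10^-4) = 2.278×10^-4 H.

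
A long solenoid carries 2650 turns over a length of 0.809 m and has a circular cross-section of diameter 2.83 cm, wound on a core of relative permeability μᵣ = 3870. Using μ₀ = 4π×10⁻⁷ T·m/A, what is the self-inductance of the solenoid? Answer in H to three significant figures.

L ≈ 26.6 H

A = π(d/2)² = π(1.415×10^-2 m)² = 6.290×10^-4 m².
For a long solenoid, L = μ₀μᵣN²A/ℓ.
L = (4π×10⁻⁷)(3870)(2650)²(6.290×10^-4)/(0.809 m) = 26.55 H.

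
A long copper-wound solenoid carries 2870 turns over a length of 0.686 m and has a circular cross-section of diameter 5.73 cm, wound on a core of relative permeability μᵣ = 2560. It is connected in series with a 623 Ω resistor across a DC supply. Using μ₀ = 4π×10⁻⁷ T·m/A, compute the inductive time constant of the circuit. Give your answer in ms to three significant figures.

τ ≈ 160 ms

A = π(d/2)² = π(2.865×10^-2 m)² = 2.579×10^-3 m².
L = μ₀μᵣN²A/ℓ = (4π×10⁻⁷)(2560)(2870)²(2.579×10^-3)/(0.686) = 99.61 H.
τ = L/R = (99.61)/(623) = 0.1599 s.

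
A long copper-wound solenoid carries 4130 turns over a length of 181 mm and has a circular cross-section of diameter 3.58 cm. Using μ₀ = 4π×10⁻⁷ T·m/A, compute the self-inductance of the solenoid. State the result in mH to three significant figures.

A = π(d/2)² = π(1.790×10^-2 m)² = 1.007×10^-3 m².
For a long solenoid, L = μ₀N²A/ℓ.
L = (4π×10⁻⁷)(4130)²(1.007×10^-3)/(0.181 m) = 0.1192 H.

L ≈ 119 mH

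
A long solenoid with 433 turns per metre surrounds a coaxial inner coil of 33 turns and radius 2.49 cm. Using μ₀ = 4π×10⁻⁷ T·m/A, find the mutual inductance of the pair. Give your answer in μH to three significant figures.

M ≈ 35.0 μH

The outer solenoid produces a uniform field B₁ = μ₀n₁I₁ across the inner coil,
so the flux linkage is N₂Φ = N₂B₁A₂ = μ₀n₁N₂A₂·I₁, giving M = μ₀n₁N₂A₂.
A₂ = πr² = π(2.490×10^-2 m)² = 1.948×10^-3 m².
M = (4π×10⁻⁷)(433)(33)(1.948×10^-3) = 3.498×10^-5 H.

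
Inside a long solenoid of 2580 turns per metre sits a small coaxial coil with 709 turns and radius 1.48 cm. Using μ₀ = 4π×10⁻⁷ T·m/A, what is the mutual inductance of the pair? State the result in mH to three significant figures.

The outer solenoid produces a uniform field B₁ = μ₀n₁I₁ across the inner coil,
so the flux linkage is N₂Φ = N₂B₁A₂ = μ₀n₁N₂A₂·I₁, giving M = μ₀n₁N₂A₂.
A₂ = πr² = π(1.480×10^-2 m)² = 6.881×10^-4 m².
M = (4π×10⁻⁷)(2580)(709)(6.881×10^-4) = 1.582×10^-3 H.

M ≈ 1.58 mH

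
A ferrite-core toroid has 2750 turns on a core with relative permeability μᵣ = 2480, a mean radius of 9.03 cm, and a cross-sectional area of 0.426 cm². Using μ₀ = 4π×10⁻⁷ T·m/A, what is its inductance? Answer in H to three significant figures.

L ≈ 1.77 H

For a thin toroid, L = μ₀μᵣN²A/(2πR).
L = (4π×10⁻⁷)(2480)(2750)²(4.260×10^-5) / (2π×9.030×10^-2 m) = 1.77 H.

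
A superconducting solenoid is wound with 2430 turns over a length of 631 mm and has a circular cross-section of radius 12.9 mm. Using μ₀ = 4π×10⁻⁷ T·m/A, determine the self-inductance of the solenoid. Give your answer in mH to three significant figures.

L ≈ 6.15 mH

A = πr² = π(1.290×10^-2 m)² = 5.228×10^-4 m².
For a long solenoid, L = μ₀N²A/ℓ.
L = (4π×10⁻⁷)(2430)²(5.228×10^-4)/(0.631 m) = 6.148×10^-3 H.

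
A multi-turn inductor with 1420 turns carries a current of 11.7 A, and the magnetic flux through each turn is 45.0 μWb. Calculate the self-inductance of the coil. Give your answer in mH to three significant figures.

Self-inductance is defined by L = NΦ_B/I (flux linkage over current).
L = (1420)(4.500×10^-5 Wb)/(11.7 A) = 5.462×10^-3 H.

L ≈ 5.46 mH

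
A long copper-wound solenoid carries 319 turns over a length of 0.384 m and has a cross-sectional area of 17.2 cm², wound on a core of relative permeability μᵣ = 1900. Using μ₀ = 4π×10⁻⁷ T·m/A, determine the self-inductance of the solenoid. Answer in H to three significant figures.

A = 17.2 cm² = 1.720×10^-3 m².
For a long solenoid, L = μ₀μᵣN²A/ℓ.
L = (4π×10⁻⁷)(1900)(319)²(1.720×10^-3)/(0.384 m) = 1.088 H.

L ≈ 1.09 H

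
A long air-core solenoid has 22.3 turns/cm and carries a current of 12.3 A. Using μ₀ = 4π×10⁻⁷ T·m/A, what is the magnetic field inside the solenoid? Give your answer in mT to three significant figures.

Inside a long solenoid, B = μ₀nI.
B = (4π×10⁻⁷)(2.230×10^3 m⁻¹)(12.3 A) = 3.447×10^-2 T.

B ≈ 34.5 mT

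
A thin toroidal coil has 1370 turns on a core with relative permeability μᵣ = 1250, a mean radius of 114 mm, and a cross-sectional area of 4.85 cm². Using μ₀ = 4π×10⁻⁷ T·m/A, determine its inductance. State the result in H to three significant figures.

L ≈ 2.00 H

For a thin toroid, L = μ₀μᵣN²A/(2πR).
L = (4π×10⁻⁷)(1250)(1370)²(4.850×10^-4) / (2π×0.114 m) = 1.996 H.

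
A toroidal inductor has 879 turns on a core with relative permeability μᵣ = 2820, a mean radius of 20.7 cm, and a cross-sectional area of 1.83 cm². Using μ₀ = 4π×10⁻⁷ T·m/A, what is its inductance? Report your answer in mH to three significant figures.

L ≈ 385 mH

For a thin toroid, L = μ₀μᵣN²A/(2πR).
L = (4π×10⁻⁷)(2820)(879)²(1.830×10^-4) / (2π×0.207 m) = 0.3852 H.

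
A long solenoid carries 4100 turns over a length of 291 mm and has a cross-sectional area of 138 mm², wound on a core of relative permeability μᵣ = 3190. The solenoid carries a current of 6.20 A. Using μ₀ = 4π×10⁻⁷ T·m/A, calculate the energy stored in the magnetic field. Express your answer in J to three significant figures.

U ≈ 614 J

A = 138 mm² = 1.380×10^-4 m².
L = μ₀μᵣN²A/ℓ = (4π×10⁻⁷)(3190)(4100)²(1.380×10^-4)/(0.291) = 31.96 H.
U = ½LI² = ½(31.96)(6.20)² = 614.2 J.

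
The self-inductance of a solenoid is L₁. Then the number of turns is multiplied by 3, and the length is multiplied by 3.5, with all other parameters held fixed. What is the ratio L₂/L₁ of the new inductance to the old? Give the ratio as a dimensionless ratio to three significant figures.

For a solenoid, L ∝ μᵣN²A/ℓ.
L₂/L₁ = (3)^2 × (3.5)^-1 = 2.57.

L₂/L₁ = 2.57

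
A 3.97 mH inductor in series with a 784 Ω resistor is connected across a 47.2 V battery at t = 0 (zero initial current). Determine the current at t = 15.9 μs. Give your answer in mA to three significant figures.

I ≈ 57.6 mA

τ = L/R = 3.970×10^-3/784 = 5.064×10^-6 s; final current I_∞ = ε/R = 47.2/784 = 6.020×10^-2 A.
I(t) = I_∞(1 − e^(−t/τ)) with t/τ = 3.140.
I = (6.020×10^-2)(1 − e^(−3.140)) = 5.760×10^-2 A.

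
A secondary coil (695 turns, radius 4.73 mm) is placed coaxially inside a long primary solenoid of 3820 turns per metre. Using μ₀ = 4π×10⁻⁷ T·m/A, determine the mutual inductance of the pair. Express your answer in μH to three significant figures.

The outer solenoid produces a uniform field B₁ = μ₀n₁I₁ across the inner coil,
so the flux linkage is N₂Φ = N₂B₁A₂ = μ₀n₁N₂A₂·I₁, giving M = μ₀n₁N₂A₂.
A₂ = πr² = π(4.730×10^-3 m)² = 7.029×10^-5 m².
M = (4π×10⁻⁷)(3820)(695)(7.029×10^-5) = 2.3449×10^-4 H.

M ≈ 234 μH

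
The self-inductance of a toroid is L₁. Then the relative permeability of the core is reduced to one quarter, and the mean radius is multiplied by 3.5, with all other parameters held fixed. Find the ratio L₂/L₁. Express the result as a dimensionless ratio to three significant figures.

L₂/L₁ = 0.0714

For a toroid, L ∝ μᵣN²A/R.
L₂/L₁ = (0.25) × (3.5)^-1 = 0.0714.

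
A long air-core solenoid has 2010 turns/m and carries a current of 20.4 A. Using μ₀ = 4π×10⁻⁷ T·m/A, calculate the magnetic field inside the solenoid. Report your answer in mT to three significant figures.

Inside a long solenoid, B = μ₀nI.
B = (4π×10⁻⁷)(2.010×10^3 m⁻¹)(20.4 A) = 5.153×10^-2 T.

B ≈ 51.5 mT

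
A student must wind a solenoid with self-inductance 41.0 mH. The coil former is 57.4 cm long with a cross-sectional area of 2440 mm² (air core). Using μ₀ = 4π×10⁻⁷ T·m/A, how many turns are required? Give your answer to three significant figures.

N ≈ 2770 turns

A = 2440 mm² = 2.440×10^-3 m².
From L = μ₀N²A/ℓ, N = √(Lℓ / (μ₀A)).
N = √[(4.100×10^-2)(0.574) / ((4π×10⁻⁷)×2.440×10^-3)] = √(7.675×10^6) ≈ 2770.4.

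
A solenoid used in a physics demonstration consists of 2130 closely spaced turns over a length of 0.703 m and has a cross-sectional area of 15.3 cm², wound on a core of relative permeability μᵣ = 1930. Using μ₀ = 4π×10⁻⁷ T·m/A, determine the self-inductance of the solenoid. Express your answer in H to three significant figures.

L ≈ 23.9 H

A = 15.3 cm² = 1.530×10^-3 m².
For a long solenoid, L = μ₀μᵣN²A/ℓ.
L = (4π×10⁻⁷)(1930)(2130)²(1.530×10^-3)/(0.703 m) = 23.948 H.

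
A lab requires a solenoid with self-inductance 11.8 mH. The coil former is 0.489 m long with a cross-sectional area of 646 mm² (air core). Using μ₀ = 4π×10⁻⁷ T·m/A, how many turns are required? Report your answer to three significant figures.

A = 646 mm² = 6.460×10^-4 m².
From L = μ₀N²A/ℓ, N = √(Lℓ / (μ₀A)).
N = √[(1.180×10^-2)(0.489) / ((4π×10⁻⁷)×6.460×10^-4)] = √(7.108×10^6) ≈ 2666.1.

N ≈ 2670 turns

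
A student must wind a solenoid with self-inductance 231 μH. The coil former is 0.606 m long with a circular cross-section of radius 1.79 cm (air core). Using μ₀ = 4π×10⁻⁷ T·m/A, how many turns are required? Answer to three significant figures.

N ≈ 333 turns

A = πr² = π(1.790×10^-2 m)² = 1.007×10^-3 m².
From L = μ₀N²A/ℓ, N = √(Lℓ / (μ₀A)).
N = √[(2.310×10^-4)(0.606) / ((4π×10⁻⁷)×1.007×10^-3)] = √(1.107×10^5) ≈ 332.7.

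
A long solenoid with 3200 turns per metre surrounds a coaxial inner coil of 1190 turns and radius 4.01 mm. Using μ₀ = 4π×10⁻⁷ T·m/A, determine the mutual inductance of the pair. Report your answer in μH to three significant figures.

M ≈ 242 μH

The outer solenoid produces a uniform field B₁ = μ₀n₁I₁ across the inner coil,
so the flux linkage is N₂Φ = N₂B₁A₂ = μ₀n₁N₂A₂·I₁, giving M = μ₀n₁N₂A₂.
A₂ = πr² = π(4.010×10^-3 m)² = 5.052×10^-5 m².
M = (4π×10⁻⁷)(3200)(1190)(5.052×10^-5) = 2.417×10^-4 H.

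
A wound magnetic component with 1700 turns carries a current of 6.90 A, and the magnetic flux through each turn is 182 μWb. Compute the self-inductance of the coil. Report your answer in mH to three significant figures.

Self-inductance is defined by L = NΦ_B/I (flux linkage over current).
L = (1700)(1.820×10^-4 Wb)/(6.90 A) = 4.484×10^-2 H.

L ≈ 44.8 mH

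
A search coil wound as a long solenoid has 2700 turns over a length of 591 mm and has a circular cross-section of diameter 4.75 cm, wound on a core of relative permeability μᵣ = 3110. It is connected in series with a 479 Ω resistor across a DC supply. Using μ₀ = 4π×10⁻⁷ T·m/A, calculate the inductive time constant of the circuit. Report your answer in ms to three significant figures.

A = π(d/2)² = π(2.375×10^-2 m)² = 1.772×10^-3 m².
L = μ₀μᵣN²A/ℓ = (4π×10⁻⁷)(3110)(2700)²(1.772×10^-3)/(0.591) = 85.43 H.
τ = L/R = (85.43)/(479) = 0.1783 s.

τ ≈ 178 ms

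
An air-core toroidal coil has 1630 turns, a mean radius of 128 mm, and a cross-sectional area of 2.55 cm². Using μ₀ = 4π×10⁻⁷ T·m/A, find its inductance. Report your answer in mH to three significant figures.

For a thin toroid, L = μ₀N²A/(2πR).
L = (4π×10⁻⁷)(1630)²(2.550×10^-4) / (2π×0.128 m) = 1.059×10^-3 H.

L ≈ 1.06 mH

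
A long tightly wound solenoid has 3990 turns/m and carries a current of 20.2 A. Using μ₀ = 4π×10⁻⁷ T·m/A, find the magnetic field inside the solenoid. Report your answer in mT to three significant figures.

B ≈ 101 mT

Inside a long solenoid, B = μ₀nI.
B = (4π×10⁻⁷)(3.990×10^3 m⁻¹)(20.2 A) = 0.1013 T.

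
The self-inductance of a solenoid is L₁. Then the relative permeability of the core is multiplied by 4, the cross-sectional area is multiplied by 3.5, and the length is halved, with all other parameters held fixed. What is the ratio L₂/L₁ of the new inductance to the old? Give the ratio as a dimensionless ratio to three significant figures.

For a solenoid, L ∝ μᵣN²A/ℓ.
L₂/L₁ = (4) × (3.5) × (0.5)^-1 = 28.0.

L₂/L₁ = 28.0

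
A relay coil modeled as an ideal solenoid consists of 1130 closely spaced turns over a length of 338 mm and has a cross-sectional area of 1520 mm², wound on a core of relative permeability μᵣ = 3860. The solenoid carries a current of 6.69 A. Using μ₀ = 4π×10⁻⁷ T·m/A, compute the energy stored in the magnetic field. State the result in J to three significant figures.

A = 1520 mm² = 1.520×10^-3 m².
L = μ₀μᵣN²A/ℓ = (4π×10⁻⁷)(3860)(1130)²(1.520×10^-3)/(0.338) = 27.85 H.
U = ½LI² = ½(27.85)(6.69)² = 623.3 J.

U ≈ 623 J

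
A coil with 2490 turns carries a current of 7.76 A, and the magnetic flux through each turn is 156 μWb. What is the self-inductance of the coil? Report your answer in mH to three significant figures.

L ≈ 50.1 mH

Self-inductance is defined by L = NΦ_B/I (flux linkage over current).
L = (2490)(1.560×10^-4 Wb)/(7.76 A) = 5.006×10^-2 H.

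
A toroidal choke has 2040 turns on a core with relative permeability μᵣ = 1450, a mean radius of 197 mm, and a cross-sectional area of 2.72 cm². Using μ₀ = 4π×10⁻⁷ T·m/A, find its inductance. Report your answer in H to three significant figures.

L ≈ 1.67 H

For a thin toroid, L = μ₀μᵣN²A/(2πR).
L = (4π×10⁻⁷)(1450)(2040)²(2.720×10^-4) / (2π×0.197 m) = 1.666 H.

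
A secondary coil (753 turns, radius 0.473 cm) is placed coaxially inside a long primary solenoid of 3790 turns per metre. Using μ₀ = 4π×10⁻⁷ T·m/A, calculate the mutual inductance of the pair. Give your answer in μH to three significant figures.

The outer solenoid produces a uniform field B₁ = μ₀n₁I₁ across the inner coil,
so the flux linkage is N₂Φ = N₂B₁A₂ = μ₀n₁N₂A₂·I₁, giving M = μ₀n₁N₂A₂.
A₂ = πr² = π(4.730×10^-3 m)² = 7.029×10^-5 m².
M = (4π×10⁻⁷)(3790)(753)(7.029×10^-5) = 2.521×10^-4 H.

M ≈ 252 μH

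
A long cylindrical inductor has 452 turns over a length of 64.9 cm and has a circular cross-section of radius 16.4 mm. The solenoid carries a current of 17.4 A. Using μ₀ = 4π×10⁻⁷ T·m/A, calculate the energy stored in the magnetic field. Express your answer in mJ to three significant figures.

A = πr² = π(1.640×10^-2 m)² = 8.450×10^-4 m².
L = μ₀N²A/ℓ = (4π×10⁻⁷)(452)²(8.450×10^-4)/(0.649) = 3.343×10^-4 H.
U = ½LI² = ½(3.343×10^-4)(17.4)² = 5.060×10^-2 J.

U ≈ 50.6 mJ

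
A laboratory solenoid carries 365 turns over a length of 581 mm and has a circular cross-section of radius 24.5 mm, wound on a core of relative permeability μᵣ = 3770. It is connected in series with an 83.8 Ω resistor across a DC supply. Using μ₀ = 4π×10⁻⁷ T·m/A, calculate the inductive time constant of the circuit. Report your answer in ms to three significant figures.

τ ≈ 24.4 ms

A = πr² = π(2.450×10^-2 m)² = 1.886×10^-3 m².
L = μ₀μᵣN²A/ℓ = (4π×10⁻⁷)(3770)(365)²(1.886×10^-3)/(0.581) = 2.049 H.
τ = L/R = (2.049)/(83.8) = 2.4445×10^-2 s.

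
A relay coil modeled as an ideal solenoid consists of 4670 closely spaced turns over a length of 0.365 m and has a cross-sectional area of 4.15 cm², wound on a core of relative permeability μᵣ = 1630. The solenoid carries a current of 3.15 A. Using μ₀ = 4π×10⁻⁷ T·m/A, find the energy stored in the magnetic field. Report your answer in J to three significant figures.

U ≈ 252 J

A = 4.15 cm² = 4.150×10^-4 m².
L = μ₀μᵣN²A/ℓ = (4π×10⁻⁷)(1630)(4670)²(4.150×10^-4)/(0.365) = 50.79 H.
U = ½LI² = ½(50.79)(3.15)² = 252 J.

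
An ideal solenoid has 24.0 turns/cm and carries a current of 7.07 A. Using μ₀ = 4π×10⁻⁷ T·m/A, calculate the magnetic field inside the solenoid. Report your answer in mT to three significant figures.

B ≈ 21.3 mT

Inside a long solenoid, B = μ₀nI.
B = (4π×10⁻⁷)(2.400×10^3 m⁻¹)(7.07 A) = 2.132×10^-2 T.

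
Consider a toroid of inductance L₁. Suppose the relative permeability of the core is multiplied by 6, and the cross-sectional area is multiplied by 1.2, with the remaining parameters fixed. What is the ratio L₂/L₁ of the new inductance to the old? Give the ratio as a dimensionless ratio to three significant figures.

For a toroid, L ∝ μᵣN²A/R.
L₂/L₁ = (6) × (1.2) = 7.20.

L₂/L₁ = 7.20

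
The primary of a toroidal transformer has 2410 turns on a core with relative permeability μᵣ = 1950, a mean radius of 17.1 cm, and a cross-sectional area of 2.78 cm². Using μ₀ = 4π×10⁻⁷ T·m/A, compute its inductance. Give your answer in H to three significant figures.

L ≈ 3.68 H

For a thin toroid, L = μ₀μᵣN²A/(2πR).
L = (4π×10⁻⁷)(1950)(2410)²(2.780×10^-4) / (2π×0.171 m) = 3.683 H.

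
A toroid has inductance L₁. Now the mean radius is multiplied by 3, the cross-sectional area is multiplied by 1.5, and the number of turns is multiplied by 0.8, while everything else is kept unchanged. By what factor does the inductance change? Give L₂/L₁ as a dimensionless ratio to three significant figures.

For a toroid, L ∝ μᵣN²A/R.
L₂/L₁ = (3)^-1 × (1.5) × (0.8)^2 = 0.320.

L₂/L₁ = 0.320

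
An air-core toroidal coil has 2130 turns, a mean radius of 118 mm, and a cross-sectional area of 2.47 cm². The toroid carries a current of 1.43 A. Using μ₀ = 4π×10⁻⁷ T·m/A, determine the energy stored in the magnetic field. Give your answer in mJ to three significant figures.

U ≈ 1.94 mJ

L = μ₀N²A/(2πR) = (4π×10⁻⁷)(2130)²(2.470×10^-4)/(2π×0.118) = 1.899×10^-3 H.
U = ½LI² = ½(1.899×10^-3)(1.43)² = 1.942×10^-3 J.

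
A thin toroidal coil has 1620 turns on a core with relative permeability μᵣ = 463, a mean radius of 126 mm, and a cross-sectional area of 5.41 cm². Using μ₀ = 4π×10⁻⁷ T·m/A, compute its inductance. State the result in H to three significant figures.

L ≈ 1.04 H

For a thin toroid, L = μ₀μᵣN²A/(2πR).
L = (4π×10⁻⁷)(463)(1620)²(5.410×10^-4) / (2π×0.126 m) = 1.043 H.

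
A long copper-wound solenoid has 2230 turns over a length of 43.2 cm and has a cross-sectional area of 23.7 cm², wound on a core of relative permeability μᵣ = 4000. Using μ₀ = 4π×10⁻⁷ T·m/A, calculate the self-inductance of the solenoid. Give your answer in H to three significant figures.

L ≈ 137 H

A = 23.7 cm² = 2.370×10^-3 m².
For a long solenoid, L = μ₀μᵣN²A/ℓ.
L = (4π×10⁻⁷)(4000)(2230)²(2.370×10^-3)/(0.432 m) = 137.1 H.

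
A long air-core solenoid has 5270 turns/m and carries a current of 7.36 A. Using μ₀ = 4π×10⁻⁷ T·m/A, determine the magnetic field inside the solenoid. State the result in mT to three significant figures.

Inside a long solenoid, B = μ₀nI.
B = (4π×10⁻⁷)(5.270×10^3 m⁻¹)(7.36 A) = 4.874×10^-2 T.

B ≈ 48.7 mT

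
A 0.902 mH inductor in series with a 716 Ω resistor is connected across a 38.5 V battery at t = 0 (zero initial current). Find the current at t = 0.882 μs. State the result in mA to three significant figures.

I ≈ 27.1 mA

τ = L/R = 9.020×10^-4/716 = 1.260×10^-6 s; final current I_∞ = ε/R = 38.5/716 = 5.377×10^-2 A.
I(t) = I_∞(1 − e^(−t/τ)) with t/τ = 0.700.
I = (5.377×10^-2)(1 − e^(−0.700)) = 2.707×10^-2 A.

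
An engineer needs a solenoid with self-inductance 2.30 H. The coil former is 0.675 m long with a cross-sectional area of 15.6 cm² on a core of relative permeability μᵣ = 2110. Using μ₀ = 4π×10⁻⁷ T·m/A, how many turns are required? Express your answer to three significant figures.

N ≈ 613 turns

A = 15.6 cm² = 1.560×10^-3 m².
From L = μ₀μᵣN²A/ℓ, N = √(Lℓ / (μ₀μᵣA)).
N = √[(2.3)(0.675) / ((4π×10⁻⁷)(2110)×1.560×10^-3)] = √(3.753×10^5) ≈ 612.6.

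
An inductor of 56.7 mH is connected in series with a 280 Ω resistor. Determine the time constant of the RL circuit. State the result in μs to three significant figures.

τ = L/R = (5.670×10^-2 H)/(280 Ω) = 2.025×10^-4 s.

τ ≈ 203 μs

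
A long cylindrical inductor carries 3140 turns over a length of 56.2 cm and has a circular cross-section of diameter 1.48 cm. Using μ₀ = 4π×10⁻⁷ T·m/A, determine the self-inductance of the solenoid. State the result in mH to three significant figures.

L ≈ 3.79 mH

A = π(d/2)² = π(7.400×10^-3 m)² = 1.720×10^-4 m².
For a long solenoid, L = μ₀N²A/ℓ.
L = (4π×10⁻⁷)(3140)²(1.720×10^-4)/(0.562 m) = 3.793×10^-3 H.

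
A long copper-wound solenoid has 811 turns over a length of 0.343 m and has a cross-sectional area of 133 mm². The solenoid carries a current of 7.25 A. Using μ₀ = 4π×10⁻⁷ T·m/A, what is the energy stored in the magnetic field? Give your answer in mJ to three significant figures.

U ≈ 8.42 mJ

A = 133 mm² = 1.330×10^-4 m².
L = μ₀N²A/ℓ = (4π×10⁻⁷)(811)²(1.330×10^-4)/(0.343) = 3.2049×10^-4 H.
U = ½LI² = ½(3.2049×10^-4)(7.25)² = 8.423×10^-3 J.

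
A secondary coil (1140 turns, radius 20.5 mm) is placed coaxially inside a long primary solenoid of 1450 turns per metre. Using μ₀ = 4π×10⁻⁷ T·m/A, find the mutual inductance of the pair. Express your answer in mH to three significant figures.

M ≈ 2.74 mH

The outer solenoid produces a uniform field B₁ = μ₀n₁I₁ across the inner coil,
so the flux linkage is N₂Φ = N₂B₁A₂ = μ₀n₁N₂A₂·I₁, giving M = μ₀n₁N₂A₂.
A₂ = πr² = π(2.050×10^-2 m)² = 1.320×10^-3 m².
M = (4π×10⁻⁷)(1450)(1140)(1.320×10^-3) = 2.742×10^-3 H.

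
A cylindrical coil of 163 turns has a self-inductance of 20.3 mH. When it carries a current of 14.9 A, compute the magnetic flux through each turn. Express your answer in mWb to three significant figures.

From L = NΦ_B/I, the flux per turn is Φ_B = LI/N.
Φ_B = (2.030×10^-2 H)(14.9 A)/163 = 1.856×10^-3 Wb.

Φ_B ≈ 1.86 mWb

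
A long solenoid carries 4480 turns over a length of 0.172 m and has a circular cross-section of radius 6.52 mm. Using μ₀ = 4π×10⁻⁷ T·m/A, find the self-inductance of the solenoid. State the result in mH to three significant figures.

L ≈ 19.6 mH

A = πr² = π(6.520×10^-3 m)² = 1.336×10^-4 m².
For a long solenoid, L = μ₀N²A/ℓ.
L = (4π×10⁻⁷)(4480)²(1.336×10^-4)/(0.172 m) = 1.958×10^-2 H.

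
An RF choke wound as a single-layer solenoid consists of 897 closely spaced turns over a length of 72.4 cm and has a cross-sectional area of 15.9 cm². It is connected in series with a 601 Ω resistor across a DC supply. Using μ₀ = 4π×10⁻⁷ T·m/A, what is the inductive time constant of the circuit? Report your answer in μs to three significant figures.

A = 15.9 cm² = 1.590×10^-3 m².
L = μ₀N²A/ℓ = (4π×10⁻⁷)(897)²(1.590×10^-3)/(0.724) = 2.221×10^-3 H.
τ = L/R = (2.221×10^-3)/(601) = 3.6947×10^-6 s.

τ ≈ 3.69 μs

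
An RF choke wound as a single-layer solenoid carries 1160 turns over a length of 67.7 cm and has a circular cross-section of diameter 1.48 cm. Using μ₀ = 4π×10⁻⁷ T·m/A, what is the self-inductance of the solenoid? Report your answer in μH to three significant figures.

L ≈ 430 μH

A = π(d/2)² = π(7.400×10^-3 m)² = 1.720×10^-4 m².
For a long solenoid, L = μ₀N²A/ℓ.
L = (4π×10⁻⁷)(1160)²(1.720×10^-4)/(0.677 m) = 4.297×10^-4 H.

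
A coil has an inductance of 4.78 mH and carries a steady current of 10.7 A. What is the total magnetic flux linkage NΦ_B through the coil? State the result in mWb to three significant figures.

NΦ_B ≈ 51.1 mWb

From L = NΦ_B/I, the flux linkage is NΦ_B = LI.
NΦ_B = (4.780×10^-3 H)(10.7 A) = 5.1146×10^-2 Wb.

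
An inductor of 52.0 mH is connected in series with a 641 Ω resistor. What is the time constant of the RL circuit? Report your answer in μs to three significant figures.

τ = L/R = (5.200×10^-2 H)/(641 Ω) = 8.112×10^-5 s.

τ ≈ 81.1 μs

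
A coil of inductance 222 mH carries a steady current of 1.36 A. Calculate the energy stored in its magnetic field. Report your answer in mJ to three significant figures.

U ≈ 205 mJ

Stored magnetic energy: U = ½LI².
U = ½(0.222 H)(1.36 A)² = 0.2053 J.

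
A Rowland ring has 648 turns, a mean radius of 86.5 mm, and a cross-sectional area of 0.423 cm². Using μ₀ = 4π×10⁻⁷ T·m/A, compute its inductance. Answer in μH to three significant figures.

For a thin toroid, L = μ₀N²A/(2πR).
L = (4π×10⁻⁷)(648)²(4.230×10^-5) / (2π×8.650×10^-2 m) = 4.107×10^-5 H.

L ≈ 41.1 μH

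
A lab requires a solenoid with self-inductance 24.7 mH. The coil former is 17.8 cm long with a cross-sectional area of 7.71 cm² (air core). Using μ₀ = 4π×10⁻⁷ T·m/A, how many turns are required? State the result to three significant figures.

A = 7.71 cm² = 7.710×10^-4 m².
From L = μ₀N²A/ℓ, N = √(Lℓ / (μ₀A)).
N = √[(2.470×10^-2)(0.178) / ((4π×10⁻⁷)×7.710×10^-4)] = √(4.538×10^6) ≈ 2130.2.

N ≈ 2130 turns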